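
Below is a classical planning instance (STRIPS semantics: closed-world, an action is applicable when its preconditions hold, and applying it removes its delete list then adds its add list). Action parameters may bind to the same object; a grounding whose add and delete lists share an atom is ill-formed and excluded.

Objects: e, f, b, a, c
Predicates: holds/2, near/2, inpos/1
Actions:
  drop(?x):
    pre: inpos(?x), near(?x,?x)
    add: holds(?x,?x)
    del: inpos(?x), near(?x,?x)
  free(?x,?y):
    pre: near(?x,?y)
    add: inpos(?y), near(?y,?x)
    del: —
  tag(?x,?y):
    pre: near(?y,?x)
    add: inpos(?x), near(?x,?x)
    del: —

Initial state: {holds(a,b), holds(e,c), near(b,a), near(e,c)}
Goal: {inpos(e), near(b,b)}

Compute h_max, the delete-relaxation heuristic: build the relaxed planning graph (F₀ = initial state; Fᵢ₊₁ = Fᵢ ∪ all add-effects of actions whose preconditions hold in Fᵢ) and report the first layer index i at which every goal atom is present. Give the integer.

F0 = init (4 atoms)
F1 = F0 ∪ {inpos(a), inpos(c), near(a,a), near(a,b), near(c,c), near(c,e)}  (10 atoms)
F2 = F1 ∪ {holds(a,a), holds(c,c), inpos(b), inpos(e), near(b,b), near(e,e)}  (16 atoms)
goal ⊆ F2  ⇒  h_max = 2

2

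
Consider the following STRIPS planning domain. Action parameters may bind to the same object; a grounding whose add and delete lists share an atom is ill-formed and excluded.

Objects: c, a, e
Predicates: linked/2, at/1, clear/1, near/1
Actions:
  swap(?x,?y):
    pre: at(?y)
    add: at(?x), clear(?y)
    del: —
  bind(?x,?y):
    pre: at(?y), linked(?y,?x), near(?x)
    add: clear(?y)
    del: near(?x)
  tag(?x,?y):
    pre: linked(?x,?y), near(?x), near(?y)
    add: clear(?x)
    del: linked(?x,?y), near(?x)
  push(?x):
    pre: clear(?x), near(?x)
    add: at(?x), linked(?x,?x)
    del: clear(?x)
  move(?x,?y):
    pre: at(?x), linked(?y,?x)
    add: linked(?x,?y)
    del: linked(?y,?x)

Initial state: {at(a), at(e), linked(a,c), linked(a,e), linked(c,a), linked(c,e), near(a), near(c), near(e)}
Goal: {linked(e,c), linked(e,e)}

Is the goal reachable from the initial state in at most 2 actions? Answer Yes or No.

No

1. swap(c,e)  →  {at(a), at(c), at(e), clear(e), linked(a,c), linked(a,e), linked(c,a), linked(c,e), near(a), near(c), near(e)}
2. push(e)  →  {at(a), at(c), at(e), linked(a,c), linked(a,e), linked(c,a), linked(c,e), linked(e,e), near(a), near(c), near(e)}
3. move(e,c)  →  {at(a), at(c), at(e), linked(a,c), linked(a,e), linked(c,a), linked(e,c), linked(e,e), near(a), near(c), near(e)}
optimal plan length = 3; 3 > 2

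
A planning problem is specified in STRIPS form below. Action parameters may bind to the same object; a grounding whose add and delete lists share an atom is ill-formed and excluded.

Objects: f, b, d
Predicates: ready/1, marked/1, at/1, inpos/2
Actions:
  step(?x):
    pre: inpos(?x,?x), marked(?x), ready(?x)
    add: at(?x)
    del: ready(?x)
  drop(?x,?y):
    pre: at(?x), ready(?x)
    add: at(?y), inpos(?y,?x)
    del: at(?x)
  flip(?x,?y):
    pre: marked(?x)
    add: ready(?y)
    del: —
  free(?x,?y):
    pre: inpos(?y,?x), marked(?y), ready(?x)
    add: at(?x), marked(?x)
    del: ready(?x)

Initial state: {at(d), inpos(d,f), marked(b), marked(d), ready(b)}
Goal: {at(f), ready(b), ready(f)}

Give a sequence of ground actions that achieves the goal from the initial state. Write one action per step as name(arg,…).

flip(b,f); flip(b,d); drop(d,f)

1. flip(b,f)  →  {at(d), inpos(d,f), marked(b), marked(d), ready(b), ready(f)}
2. flip(b,d)  →  {at(d), inpos(d,f), marked(b), marked(d), ready(b), ready(d), ready(f)}
3. drop(d,f)  →  {at(f), inpos(d,f), inpos(f,d), marked(b), marked(d), ready(b), ready(d), ready(f)}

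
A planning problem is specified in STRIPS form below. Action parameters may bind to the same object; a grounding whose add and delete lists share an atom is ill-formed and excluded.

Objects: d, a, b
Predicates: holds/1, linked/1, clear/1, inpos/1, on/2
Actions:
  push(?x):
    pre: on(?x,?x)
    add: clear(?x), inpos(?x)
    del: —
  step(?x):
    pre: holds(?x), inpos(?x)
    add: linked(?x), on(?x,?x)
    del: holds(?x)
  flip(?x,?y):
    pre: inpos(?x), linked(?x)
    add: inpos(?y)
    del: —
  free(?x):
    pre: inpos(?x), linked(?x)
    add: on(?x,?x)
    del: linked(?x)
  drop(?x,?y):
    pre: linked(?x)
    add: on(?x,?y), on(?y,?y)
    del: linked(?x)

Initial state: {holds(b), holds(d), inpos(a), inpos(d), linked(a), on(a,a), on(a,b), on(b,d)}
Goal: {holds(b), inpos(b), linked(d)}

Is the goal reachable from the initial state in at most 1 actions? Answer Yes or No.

No

1. step(d)  →  {holds(b), inpos(a), inpos(d), linked(a), linked(d), on(a,a), on(a,b), on(b,d), on(d,d)}
2. flip(d,b)  →  {holds(b), inpos(a), inpos(b), inpos(d), linked(a), linked(d), on(a,a), on(a,b), on(b,d), on(d,d)}
optimal plan length = 2; 2 > 1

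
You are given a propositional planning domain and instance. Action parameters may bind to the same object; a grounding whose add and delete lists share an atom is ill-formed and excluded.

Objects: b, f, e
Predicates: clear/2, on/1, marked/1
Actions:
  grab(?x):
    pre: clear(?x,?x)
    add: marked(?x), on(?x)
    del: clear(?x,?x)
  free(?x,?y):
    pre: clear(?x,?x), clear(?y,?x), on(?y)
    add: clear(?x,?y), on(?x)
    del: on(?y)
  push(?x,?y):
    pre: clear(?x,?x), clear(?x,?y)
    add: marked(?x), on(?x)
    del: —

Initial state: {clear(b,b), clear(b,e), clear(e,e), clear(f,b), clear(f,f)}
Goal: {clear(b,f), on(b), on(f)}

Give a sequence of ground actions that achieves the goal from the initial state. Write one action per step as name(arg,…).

push(f,b); free(b,f); grab(f)

1. push(f,b)  →  {clear(b,b), clear(b,e), clear(e,e), clear(f,b), clear(f,f), marked(f), on(f)}
2. free(b,f)  →  {clear(b,b), clear(b,e), clear(b,f), clear(e,e), clear(f,b), clear(f,f), marked(f), on(b)}
3. grab(f)  →  {clear(b,b), clear(b,e), clear(b,f), clear(e,e), clear(f,b), marked(f), on(b), on(f)}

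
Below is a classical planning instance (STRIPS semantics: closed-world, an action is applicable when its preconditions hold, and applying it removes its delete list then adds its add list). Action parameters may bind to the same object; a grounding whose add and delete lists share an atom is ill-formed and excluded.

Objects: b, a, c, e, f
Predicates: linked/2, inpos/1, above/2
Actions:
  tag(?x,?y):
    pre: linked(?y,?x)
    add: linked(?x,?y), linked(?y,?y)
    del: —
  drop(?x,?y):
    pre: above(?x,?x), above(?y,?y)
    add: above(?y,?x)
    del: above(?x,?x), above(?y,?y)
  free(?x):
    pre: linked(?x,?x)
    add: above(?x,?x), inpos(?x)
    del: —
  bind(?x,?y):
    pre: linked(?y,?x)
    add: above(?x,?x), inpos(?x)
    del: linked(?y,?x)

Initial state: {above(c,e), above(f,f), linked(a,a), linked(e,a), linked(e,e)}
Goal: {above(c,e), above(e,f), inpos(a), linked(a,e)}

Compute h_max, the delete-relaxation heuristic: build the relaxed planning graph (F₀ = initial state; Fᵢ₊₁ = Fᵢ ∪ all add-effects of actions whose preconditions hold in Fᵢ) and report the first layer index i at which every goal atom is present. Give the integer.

F0 = init (5 atoms)
F1 = F0 ∪ {above(a,a), above(e,e), inpos(a), inpos(e), linked(a,e)}  (10 atoms)
F2 = F1 ∪ {above(a,e), above(a,f), above(e,a), above(e,f), above(f,a), above(f,e)}  (16 atoms)
goal ⊆ F2  ⇒  h_max = 2

2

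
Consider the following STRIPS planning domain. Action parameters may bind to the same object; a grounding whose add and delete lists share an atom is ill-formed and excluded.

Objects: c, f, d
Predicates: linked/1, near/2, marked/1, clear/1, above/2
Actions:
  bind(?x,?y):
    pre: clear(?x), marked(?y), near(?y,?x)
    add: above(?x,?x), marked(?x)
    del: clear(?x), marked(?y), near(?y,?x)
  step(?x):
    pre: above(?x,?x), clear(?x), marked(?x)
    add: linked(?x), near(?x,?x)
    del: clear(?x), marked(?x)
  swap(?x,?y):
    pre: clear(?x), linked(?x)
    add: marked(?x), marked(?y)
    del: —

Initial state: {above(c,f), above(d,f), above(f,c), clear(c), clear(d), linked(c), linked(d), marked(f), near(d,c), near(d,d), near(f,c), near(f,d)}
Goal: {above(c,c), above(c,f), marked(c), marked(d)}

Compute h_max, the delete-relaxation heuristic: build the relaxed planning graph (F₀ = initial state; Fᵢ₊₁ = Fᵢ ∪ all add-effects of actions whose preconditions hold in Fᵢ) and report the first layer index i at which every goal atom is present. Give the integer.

F0 = init (12 atoms)
F1 = F0 ∪ {above(c,c), above(d,d), marked(c), marked(d)}  (16 atoms)
goal ⊆ F1  ⇒  h_max = 1

1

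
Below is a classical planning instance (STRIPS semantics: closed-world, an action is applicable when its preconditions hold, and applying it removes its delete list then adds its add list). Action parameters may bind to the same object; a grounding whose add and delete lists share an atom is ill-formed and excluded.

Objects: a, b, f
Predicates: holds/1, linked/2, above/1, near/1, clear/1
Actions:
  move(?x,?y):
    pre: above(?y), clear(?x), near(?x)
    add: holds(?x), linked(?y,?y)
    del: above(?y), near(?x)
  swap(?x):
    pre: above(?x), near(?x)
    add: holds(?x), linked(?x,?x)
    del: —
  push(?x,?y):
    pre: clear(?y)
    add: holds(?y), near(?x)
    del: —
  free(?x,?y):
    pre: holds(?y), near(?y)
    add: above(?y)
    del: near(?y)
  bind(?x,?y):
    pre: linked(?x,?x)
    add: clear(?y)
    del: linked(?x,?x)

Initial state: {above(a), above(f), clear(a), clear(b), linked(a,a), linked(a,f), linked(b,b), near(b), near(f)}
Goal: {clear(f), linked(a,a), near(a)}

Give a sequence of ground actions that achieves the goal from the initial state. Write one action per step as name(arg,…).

1. push(a,a)  →  {above(a), above(f), clear(a), clear(b), holds(a), linked(a,a), linked(a,f), linked(b,b), near(a), near(b), near(f)}
2. bind(b,f)  →  {above(a), above(f), clear(a), clear(b), clear(f), holds(a), linked(a,a), linked(a,f), near(a), near(b), near(f)}

push(a,a); bind(b,f)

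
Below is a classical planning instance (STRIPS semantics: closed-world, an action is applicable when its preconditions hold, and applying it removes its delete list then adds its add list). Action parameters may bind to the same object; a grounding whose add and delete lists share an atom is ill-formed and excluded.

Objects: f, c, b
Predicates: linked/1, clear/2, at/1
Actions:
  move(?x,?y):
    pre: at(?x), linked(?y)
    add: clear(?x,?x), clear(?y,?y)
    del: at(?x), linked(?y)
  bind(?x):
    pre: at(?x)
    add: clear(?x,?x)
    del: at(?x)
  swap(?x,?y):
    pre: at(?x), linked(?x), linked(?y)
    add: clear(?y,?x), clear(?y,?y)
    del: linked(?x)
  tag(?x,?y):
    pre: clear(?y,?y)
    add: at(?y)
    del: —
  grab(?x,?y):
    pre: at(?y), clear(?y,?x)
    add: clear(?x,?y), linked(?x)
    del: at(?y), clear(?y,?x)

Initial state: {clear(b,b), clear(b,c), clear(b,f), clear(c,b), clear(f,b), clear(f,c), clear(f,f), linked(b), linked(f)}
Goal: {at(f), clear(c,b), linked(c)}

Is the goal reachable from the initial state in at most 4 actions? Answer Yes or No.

Yes

1. tag(f,f)  →  {at(f), clear(b,b), clear(b,c), clear(b,f), clear(c,b), clear(f,b), clear(f,c), clear(f,f), linked(b), linked(f)}
2. tag(f,b)  →  {at(b), at(f), clear(b,b), clear(b,c), clear(b,f), clear(c,b), clear(f,b), clear(f,c), clear(f,f), linked(b), linked(f)}
3. grab(c,b)  →  {at(f), clear(b,b), clear(b,f), clear(c,b), clear(f,b), clear(f,c), clear(f,f), linked(b), linked(c), linked(f)}
optimal plan length = 3; 3 ≤ 4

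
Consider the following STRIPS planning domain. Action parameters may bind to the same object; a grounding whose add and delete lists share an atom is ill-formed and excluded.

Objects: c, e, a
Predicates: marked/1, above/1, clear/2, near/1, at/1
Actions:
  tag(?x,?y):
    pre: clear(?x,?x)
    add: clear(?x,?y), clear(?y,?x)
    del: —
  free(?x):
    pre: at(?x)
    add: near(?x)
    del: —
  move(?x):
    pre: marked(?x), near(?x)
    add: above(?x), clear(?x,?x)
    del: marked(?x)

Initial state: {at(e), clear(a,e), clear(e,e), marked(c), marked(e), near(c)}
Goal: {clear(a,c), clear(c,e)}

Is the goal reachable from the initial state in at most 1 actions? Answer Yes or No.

No

1. tag(e,c)  →  {at(e), clear(a,e), clear(c,e), clear(e,c), clear(e,e), marked(c), marked(e), near(c)}
2. move(c)  →  {above(c), at(e), clear(a,e), clear(c,c), clear(c,e), clear(e,c), clear(e,e), marked(e), near(c)}
3. tag(c,a)  →  {above(c), at(e), clear(a,c), clear(a,e), clear(c,a), clear(c,c), clear(c,e), clear(e,c), clear(e,e), marked(e), near(c)}
optimal plan length = 3; 3 > 1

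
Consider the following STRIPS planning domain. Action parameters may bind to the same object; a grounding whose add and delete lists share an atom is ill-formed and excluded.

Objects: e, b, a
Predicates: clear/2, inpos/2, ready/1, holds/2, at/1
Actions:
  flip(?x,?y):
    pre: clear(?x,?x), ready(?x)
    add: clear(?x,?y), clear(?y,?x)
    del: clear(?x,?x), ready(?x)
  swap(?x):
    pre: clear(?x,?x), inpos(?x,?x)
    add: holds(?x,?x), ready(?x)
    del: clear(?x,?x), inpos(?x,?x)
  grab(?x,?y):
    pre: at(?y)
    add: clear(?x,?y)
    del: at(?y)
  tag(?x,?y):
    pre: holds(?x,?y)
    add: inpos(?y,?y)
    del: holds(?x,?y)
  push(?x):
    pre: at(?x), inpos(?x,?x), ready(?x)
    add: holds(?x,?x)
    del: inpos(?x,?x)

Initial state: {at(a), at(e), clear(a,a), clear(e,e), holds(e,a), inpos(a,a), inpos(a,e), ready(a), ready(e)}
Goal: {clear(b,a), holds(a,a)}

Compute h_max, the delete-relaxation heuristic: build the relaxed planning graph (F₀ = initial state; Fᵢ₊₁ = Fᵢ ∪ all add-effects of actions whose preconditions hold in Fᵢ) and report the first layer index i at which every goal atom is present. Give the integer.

F0 = init (9 atoms)
F1 = F0 ∪ {clear(a,b), clear(a,e), clear(b,a), clear(b,e), clear(e,a), clear(e,b), holds(a,a)}  (16 atoms)
goal ⊆ F1  ⇒  h_max = 1

1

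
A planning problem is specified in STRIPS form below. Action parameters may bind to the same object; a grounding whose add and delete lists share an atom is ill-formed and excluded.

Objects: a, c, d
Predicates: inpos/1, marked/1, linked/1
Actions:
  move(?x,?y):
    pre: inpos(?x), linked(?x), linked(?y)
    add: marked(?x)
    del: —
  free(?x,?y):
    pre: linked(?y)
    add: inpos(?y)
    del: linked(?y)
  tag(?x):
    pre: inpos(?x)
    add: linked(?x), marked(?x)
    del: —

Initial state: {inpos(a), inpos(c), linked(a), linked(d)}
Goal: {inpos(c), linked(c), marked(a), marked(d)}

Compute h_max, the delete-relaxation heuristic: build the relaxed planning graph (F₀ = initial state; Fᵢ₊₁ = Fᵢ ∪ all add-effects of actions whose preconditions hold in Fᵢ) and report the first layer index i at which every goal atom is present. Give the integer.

2

F0 = init (4 atoms)
F1 = F0 ∪ {inpos(d), linked(c), marked(a), marked(c)}  (8 atoms)
F2 = F1 ∪ {marked(d)}  (9 atoms)
goal ⊆ F2  ⇒  h_max = 2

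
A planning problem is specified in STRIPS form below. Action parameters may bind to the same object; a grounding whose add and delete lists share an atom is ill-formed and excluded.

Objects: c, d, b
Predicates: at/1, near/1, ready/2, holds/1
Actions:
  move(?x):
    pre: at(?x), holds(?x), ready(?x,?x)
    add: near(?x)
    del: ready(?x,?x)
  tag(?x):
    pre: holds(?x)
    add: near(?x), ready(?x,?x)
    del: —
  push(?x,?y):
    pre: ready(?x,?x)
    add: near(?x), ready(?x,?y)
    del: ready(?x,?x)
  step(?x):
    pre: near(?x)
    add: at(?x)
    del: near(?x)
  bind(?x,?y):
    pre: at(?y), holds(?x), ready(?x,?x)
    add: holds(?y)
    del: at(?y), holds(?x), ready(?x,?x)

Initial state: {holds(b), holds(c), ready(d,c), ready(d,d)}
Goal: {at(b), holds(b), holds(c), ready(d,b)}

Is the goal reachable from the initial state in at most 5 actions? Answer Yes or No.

1. tag(b)  →  {holds(b), holds(c), near(b), ready(b,b), ready(d,c), ready(d,d)}
2. push(d,b)  →  {holds(b), holds(c), near(b), near(d), ready(b,b), ready(d,b), ready(d,c)}
3. step(b)  →  {at(b), holds(b), holds(c), near(d), ready(b,b), ready(d,b), ready(d,c)}
optimal plan length = 3; 3 ≤ 5

Yes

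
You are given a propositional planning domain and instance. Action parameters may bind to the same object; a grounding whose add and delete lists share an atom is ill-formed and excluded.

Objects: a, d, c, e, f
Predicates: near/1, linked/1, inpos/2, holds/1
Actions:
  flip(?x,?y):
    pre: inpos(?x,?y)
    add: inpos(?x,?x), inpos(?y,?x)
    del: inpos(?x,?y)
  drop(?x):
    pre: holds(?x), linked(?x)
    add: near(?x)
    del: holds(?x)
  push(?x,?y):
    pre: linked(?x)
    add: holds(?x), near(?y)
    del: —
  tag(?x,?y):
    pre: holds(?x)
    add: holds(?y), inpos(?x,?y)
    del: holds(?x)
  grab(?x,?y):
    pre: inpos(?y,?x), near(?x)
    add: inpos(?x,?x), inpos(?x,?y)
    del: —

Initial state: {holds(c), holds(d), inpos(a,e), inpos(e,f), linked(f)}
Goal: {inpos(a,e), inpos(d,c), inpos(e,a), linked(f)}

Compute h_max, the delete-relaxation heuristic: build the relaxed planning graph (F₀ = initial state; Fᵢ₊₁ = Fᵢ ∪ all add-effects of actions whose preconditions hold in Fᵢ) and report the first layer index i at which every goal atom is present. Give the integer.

1

F0 = init (5 atoms)
F1 = F0 ∪ {holds(a), holds(e), holds(f), inpos(a,a), inpos(c,a), inpos(c,d), inpos(c,e), inpos(c,f), inpos(d,a), inpos(d,c), inpos(d,e), inpos(d,f), inpos(e,a), inpos(e,e), inpos(f,e), near(a), near(c), near(d), near(e), near(f)}  (25 atoms)
goal ⊆ F1  ⇒  h_max = 1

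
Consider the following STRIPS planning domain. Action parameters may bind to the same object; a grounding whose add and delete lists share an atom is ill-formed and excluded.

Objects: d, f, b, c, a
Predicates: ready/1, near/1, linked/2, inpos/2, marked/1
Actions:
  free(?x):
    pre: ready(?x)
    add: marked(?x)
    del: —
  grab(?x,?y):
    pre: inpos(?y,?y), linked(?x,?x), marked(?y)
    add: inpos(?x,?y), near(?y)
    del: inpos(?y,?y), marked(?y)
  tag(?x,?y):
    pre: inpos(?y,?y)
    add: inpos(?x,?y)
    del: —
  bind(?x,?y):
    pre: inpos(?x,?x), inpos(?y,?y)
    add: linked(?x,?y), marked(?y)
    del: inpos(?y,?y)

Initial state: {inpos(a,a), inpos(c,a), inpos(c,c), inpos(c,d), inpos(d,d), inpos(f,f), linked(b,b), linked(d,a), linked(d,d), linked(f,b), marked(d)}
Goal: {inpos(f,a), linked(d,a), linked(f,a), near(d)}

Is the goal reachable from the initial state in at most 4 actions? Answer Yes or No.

Yes

1. grab(b,d)  →  {inpos(a,a), inpos(b,d), inpos(c,a), inpos(c,c), inpos(c,d), inpos(f,f), linked(b,b), linked(d,a), linked(d,d), linked(f,b), near(d)}
2. tag(f,a)  →  {inpos(a,a), inpos(b,d), inpos(c,a), inpos(c,c), inpos(c,d), inpos(f,a), inpos(f,f), linked(b,b), linked(d,a), linked(d,d), linked(f,b), near(d)}
3. bind(f,a)  →  {inpos(b,d), inpos(c,a), inpos(c,c), inpos(c,d), inpos(f,a), inpos(f,f), linked(b,b), linked(d,a), linked(d,d), linked(f,a), linked(f,b), marked(a), near(d)}
optimal plan length = 3; 3 ≤ 4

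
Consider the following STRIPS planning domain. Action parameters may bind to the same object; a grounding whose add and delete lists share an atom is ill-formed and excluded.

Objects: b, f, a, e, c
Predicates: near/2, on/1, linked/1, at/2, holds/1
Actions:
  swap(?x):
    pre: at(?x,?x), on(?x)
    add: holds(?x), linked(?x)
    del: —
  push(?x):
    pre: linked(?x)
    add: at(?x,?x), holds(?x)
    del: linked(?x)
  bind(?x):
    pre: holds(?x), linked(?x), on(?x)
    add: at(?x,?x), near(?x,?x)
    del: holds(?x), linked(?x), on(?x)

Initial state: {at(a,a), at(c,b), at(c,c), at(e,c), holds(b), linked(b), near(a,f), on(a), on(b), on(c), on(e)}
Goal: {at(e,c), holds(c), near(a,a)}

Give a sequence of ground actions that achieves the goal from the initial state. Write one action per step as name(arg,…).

1. swap(a)  →  {at(a,a), at(c,b), at(c,c), at(e,c), holds(a), holds(b), linked(a), linked(b), near(a,f), on(a), on(b), on(c), on(e)}
2. swap(c)  →  {at(a,a), at(c,b), at(c,c), at(e,c), holds(a), holds(b), holds(c), linked(a), linked(b), linked(c), near(a,f), on(a), on(b), on(c), on(e)}
3. bind(a)  →  {at(a,a), at(c,b), at(c,c), at(e,c), holds(b), holds(c), linked(b), linked(c), near(a,a), near(a,f), on(b), on(c), on(e)}

swap(a); swap(c); bind(a)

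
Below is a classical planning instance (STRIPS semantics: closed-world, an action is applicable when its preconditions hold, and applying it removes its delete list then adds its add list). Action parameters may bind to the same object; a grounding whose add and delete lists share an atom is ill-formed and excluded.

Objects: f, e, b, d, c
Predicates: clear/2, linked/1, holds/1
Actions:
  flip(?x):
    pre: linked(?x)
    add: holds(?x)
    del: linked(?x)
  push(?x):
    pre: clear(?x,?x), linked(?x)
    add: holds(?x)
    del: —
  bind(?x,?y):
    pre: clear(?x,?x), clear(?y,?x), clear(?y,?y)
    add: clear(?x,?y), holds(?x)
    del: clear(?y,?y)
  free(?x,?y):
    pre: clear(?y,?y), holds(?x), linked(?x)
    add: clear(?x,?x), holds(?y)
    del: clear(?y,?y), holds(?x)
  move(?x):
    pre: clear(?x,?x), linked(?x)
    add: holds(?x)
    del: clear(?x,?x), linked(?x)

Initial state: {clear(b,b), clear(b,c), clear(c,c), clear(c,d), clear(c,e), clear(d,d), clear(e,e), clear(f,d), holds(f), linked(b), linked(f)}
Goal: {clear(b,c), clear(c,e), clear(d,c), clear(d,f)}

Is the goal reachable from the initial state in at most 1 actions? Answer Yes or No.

No

1. bind(d,c)  →  {clear(b,b), clear(b,c), clear(c,d), clear(c,e), clear(d,c), clear(d,d), clear(e,e), clear(f,d), holds(d), holds(f), linked(b), linked(f)}
2. free(f,e)  →  {clear(b,b), clear(b,c), clear(c,d), clear(c,e), clear(d,c), clear(d,d), clear(f,d), clear(f,f), holds(d), holds(e), linked(b), linked(f)}
3. bind(d,f)  →  {clear(b,b), clear(b,c), clear(c,d), clear(c,e), clear(d,c), clear(d,d), clear(d,f), clear(f,d), holds(d), holds(e), linked(b), linked(f)}
optimal plan length = 3; 3 > 1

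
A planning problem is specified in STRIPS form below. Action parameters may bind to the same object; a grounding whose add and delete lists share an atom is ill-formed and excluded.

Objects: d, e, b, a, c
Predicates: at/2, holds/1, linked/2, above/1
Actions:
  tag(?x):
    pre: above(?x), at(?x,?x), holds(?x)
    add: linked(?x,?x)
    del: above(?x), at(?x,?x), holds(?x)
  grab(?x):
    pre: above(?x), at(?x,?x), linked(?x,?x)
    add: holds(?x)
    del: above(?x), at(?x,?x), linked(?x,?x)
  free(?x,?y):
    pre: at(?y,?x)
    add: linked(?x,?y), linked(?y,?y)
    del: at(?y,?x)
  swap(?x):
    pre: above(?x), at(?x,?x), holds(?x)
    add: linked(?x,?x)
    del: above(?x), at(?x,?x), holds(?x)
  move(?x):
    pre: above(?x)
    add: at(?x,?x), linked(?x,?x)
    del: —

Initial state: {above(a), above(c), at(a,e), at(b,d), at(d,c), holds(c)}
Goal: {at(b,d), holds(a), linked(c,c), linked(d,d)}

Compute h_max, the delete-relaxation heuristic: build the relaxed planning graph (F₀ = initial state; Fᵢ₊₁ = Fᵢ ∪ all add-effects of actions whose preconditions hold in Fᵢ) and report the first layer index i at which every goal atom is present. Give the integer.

2

F0 = init (6 atoms)
F1 = F0 ∪ {at(a,a), at(c,c), linked(a,a), linked(b,b), linked(c,c), linked(c,d), linked(d,b), linked(d,d), linked(e,a)}  (15 atoms)
F2 = F1 ∪ {holds(a)}  (16 atoms)
goal ⊆ F2  ⇒  h_max = 2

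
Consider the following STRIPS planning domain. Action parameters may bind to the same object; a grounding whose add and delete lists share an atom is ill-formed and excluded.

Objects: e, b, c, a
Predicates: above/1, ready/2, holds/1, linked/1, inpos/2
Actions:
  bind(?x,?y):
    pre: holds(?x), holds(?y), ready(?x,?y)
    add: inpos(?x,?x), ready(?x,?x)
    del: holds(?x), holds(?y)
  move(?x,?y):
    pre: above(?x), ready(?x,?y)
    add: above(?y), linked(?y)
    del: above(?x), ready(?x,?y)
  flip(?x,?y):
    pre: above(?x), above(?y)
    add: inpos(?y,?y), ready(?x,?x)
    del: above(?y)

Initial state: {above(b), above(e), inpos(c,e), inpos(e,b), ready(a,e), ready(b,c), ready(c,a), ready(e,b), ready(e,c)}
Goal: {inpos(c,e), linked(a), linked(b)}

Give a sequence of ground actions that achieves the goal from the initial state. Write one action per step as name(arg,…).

move(e,b); move(b,c); move(c,a)

1. move(e,b)  →  {above(b), inpos(c,e), inpos(e,b), linked(b), ready(a,e), ready(b,c), ready(c,a), ready(e,c)}
2. move(b,c)  →  {above(c), inpos(c,e), inpos(e,b), linked(b), linked(c), ready(a,e), ready(c,a), ready(e,c)}
3. move(c,a)  →  {above(a), inpos(c,e), inpos(e,b), linked(a), linked(b), linked(c), ready(a,e), ready(e,c)}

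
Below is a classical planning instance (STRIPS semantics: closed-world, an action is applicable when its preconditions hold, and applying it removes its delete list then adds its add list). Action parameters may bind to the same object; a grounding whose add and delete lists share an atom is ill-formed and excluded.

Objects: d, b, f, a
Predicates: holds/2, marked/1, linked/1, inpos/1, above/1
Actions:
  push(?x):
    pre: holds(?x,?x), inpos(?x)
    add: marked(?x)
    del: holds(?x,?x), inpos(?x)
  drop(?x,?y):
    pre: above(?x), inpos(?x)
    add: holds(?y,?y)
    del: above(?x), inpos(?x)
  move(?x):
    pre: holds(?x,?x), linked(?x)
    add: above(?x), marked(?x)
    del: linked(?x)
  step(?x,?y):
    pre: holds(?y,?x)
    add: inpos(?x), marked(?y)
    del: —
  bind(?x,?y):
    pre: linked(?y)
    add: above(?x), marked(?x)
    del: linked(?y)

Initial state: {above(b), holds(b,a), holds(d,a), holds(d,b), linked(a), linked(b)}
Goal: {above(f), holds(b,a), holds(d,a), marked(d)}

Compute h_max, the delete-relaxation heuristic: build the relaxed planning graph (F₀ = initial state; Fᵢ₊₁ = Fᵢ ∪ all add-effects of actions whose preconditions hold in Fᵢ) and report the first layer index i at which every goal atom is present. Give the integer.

1

F0 = init (6 atoms)
F1 = F0 ∪ {above(a), above(d), above(f), inpos(a), inpos(b), marked(a), marked(b), marked(d), marked(f)}  (15 atoms)
goal ⊆ F1  ⇒  h_max = 1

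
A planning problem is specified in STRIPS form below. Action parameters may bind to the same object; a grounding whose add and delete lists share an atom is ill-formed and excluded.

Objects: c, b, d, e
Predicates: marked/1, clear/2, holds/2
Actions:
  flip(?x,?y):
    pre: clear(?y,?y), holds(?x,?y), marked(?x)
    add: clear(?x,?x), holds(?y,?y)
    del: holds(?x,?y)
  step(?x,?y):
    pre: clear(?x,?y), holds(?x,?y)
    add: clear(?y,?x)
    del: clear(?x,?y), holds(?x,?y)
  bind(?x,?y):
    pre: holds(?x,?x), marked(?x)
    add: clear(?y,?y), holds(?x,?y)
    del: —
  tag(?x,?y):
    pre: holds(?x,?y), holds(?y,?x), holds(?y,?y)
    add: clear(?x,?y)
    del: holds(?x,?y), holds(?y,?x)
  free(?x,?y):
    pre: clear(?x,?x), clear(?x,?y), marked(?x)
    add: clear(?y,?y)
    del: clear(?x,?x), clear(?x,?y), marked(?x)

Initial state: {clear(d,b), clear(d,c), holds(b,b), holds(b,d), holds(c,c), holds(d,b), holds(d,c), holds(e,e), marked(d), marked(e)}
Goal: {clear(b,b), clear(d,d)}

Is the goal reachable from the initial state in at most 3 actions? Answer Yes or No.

Yes

1. bind(e,b)  →  {clear(b,b), clear(d,b), clear(d,c), holds(b,b), holds(b,d), holds(c,c), holds(d,b), holds(d,c), holds(e,b), holds(e,e), marked(d), marked(e)}
2. flip(d,b)  →  {clear(b,b), clear(d,b), clear(d,c), clear(d,d), holds(b,b), holds(b,d), holds(c,c), holds(d,c), holds(e,b), holds(e,e), marked(d), marked(e)}
optimal plan length = 2; 2 ≤ 3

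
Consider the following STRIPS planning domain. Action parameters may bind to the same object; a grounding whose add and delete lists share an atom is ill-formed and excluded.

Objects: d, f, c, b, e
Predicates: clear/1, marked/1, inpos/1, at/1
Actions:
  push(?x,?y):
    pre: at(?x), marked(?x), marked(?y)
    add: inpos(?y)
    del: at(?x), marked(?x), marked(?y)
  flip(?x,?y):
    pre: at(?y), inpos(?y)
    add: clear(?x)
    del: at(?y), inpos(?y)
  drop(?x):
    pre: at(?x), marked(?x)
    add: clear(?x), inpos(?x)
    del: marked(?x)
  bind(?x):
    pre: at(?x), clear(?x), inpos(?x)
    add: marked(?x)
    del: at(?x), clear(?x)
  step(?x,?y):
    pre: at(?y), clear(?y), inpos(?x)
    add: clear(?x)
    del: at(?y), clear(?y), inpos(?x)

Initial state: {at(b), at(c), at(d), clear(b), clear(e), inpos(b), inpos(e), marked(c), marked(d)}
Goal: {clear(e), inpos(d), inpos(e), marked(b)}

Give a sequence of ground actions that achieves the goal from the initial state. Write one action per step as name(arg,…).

push(d,d); bind(b)

1. push(d,d)  →  {at(b), at(c), clear(b), clear(e), inpos(b), inpos(d), inpos(e), marked(c)}
2. bind(b)  →  {at(c), clear(e), inpos(b), inpos(d), inpos(e), marked(b), marked(c)}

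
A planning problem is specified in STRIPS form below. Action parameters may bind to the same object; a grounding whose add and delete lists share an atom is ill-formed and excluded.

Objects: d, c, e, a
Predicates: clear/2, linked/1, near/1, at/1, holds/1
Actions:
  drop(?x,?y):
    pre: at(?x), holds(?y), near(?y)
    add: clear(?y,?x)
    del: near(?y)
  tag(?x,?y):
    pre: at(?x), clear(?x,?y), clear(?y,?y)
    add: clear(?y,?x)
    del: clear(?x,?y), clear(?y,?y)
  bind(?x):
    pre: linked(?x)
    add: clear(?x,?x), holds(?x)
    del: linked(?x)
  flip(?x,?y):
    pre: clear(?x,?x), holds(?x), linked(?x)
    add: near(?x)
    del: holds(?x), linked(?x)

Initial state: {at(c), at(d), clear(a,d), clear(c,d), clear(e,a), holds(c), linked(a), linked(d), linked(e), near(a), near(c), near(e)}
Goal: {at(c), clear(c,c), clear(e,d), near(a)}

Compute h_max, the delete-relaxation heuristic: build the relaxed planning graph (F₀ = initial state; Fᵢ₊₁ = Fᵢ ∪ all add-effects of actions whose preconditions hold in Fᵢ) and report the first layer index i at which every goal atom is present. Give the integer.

F0 = init (12 atoms)
F1 = F0 ∪ {clear(a,a), clear(c,c), clear(d,d), clear(e,e), holds(a), holds(d), holds(e)}  (19 atoms)
F2 = F1 ∪ {clear(a,c), clear(d,c), clear(e,c), clear(e,d), near(d)}  (24 atoms)
goal ⊆ F2  ⇒  h_max = 2

2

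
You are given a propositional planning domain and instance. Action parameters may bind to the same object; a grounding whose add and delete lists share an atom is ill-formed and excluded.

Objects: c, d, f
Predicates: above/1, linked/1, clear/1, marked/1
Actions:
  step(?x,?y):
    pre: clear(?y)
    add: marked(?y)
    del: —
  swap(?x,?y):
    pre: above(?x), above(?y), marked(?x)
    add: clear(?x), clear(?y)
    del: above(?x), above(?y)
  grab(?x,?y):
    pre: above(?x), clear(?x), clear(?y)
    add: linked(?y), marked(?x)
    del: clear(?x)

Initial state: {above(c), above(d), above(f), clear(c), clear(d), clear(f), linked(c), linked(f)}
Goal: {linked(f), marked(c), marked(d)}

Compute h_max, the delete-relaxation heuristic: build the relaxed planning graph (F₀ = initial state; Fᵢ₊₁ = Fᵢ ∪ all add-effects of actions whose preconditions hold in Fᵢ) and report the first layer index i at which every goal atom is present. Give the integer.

1

F0 = init (8 atoms)
F1 = F0 ∪ {linked(d), marked(c), marked(d), marked(f)}  (12 atoms)
goal ⊆ F1  ⇒  h_max = 1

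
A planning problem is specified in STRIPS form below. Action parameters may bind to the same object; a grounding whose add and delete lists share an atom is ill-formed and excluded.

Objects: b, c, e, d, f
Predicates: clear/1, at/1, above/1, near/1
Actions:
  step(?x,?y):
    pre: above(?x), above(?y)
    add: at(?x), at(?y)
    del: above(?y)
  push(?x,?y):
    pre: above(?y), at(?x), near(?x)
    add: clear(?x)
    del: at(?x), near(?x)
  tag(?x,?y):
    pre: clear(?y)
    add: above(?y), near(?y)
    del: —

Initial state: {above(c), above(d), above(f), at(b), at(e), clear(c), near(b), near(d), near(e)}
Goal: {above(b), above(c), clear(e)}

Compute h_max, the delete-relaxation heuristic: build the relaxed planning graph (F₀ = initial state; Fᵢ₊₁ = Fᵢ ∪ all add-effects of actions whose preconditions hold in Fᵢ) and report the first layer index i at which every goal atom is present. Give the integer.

2

F0 = init (9 atoms)
F1 = F0 ∪ {at(c), at(d), at(f), clear(b), clear(e), near(c)}  (15 atoms)
F2 = F1 ∪ {above(b), above(e), clear(d)}  (18 atoms)
goal ⊆ F2  ⇒  h_max = 2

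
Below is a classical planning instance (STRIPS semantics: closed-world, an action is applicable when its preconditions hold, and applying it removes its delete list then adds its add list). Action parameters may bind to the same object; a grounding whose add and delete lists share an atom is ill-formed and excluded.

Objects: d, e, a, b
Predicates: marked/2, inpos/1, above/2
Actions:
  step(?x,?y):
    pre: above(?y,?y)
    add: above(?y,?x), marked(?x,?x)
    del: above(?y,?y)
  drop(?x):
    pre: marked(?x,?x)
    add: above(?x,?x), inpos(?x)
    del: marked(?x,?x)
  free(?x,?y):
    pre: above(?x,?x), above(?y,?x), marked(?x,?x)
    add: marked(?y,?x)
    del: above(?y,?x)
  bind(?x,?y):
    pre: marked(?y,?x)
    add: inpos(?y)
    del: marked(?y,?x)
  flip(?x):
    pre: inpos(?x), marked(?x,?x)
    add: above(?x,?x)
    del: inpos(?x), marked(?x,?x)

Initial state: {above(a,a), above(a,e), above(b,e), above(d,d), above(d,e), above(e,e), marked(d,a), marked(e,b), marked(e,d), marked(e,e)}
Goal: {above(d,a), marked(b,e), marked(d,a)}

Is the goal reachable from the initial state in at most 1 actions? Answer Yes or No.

1. step(a,d)  →  {above(a,a), above(a,e), above(b,e), above(d,a), above(d,e), above(e,e), marked(a,a), marked(d,a), marked(e,b), marked(e,d), marked(e,e)}
2. free(e,b)  →  {above(a,a), above(a,e), above(d,a), above(d,e), above(e,e), marked(a,a), marked(b,e), marked(d,a), marked(e,b), marked(e,d), marked(e,e)}
optimal plan length = 2; 2 > 1

No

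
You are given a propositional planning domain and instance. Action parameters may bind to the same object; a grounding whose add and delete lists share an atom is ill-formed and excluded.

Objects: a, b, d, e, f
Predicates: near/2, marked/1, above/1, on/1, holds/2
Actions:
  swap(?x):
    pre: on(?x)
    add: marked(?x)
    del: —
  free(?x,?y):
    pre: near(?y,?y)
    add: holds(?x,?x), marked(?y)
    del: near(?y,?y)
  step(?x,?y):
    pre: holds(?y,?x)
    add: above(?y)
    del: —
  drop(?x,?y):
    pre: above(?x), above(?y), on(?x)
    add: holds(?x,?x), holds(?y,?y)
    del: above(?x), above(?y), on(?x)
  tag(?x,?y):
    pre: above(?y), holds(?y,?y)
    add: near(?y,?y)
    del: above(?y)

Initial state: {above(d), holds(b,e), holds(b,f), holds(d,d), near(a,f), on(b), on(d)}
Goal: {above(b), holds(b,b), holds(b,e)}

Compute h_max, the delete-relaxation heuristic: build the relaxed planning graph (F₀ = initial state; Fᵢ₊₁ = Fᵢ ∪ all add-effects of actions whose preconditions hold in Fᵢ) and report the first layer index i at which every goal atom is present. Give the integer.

2

F0 = init (7 atoms)
F1 = F0 ∪ {above(b), marked(b), marked(d), near(d,d)}  (11 atoms)
F2 = F1 ∪ {holds(a,a), holds(b,b), holds(e,e), holds(f,f)}  (15 atoms)
goal ⊆ F2  ⇒  h_max = 2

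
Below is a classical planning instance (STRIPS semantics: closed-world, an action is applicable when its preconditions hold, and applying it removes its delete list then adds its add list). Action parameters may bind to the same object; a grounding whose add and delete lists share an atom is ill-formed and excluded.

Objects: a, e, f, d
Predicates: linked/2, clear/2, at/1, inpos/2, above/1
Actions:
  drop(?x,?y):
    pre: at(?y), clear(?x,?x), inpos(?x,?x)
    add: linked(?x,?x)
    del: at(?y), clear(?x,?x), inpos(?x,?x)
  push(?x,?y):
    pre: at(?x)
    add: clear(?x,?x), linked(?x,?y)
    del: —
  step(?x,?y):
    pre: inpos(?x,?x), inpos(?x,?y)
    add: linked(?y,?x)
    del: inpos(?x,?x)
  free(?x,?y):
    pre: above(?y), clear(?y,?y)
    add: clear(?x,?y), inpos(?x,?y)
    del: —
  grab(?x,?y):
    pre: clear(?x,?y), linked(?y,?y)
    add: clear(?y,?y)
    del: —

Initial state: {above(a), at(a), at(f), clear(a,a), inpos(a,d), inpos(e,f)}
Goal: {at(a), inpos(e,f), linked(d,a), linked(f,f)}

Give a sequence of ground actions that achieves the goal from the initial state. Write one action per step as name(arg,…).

1. push(f,f)  →  {above(a), at(a), at(f), clear(a,a), clear(f,f), inpos(a,d), inpos(e,f), linked(f,f)}
2. free(a,a)  →  {above(a), at(a), at(f), clear(a,a), clear(f,f), inpos(a,a), inpos(a,d), inpos(e,f), linked(f,f)}
3. step(a,d)  →  {above(a), at(a), at(f), clear(a,a), clear(f,f), inpos(a,d), inpos(e,f), linked(d,a), linked(f,f)}

push(f,f); free(a,a); step(a,d)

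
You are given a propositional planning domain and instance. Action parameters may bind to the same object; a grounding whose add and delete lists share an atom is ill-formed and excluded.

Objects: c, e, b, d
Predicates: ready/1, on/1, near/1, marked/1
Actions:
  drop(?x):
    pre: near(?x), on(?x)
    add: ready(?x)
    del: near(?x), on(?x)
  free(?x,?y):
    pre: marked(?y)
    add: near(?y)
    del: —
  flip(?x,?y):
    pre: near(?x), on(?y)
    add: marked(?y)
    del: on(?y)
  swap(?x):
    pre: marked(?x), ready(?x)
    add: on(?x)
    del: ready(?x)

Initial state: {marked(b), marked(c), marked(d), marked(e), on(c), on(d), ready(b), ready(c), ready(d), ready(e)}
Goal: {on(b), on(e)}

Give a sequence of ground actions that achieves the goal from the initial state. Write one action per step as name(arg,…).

1. swap(e)  →  {marked(b), marked(c), marked(d), marked(e), on(c), on(d), on(e), ready(b), ready(c), ready(d)}
2. swap(b)  →  {marked(b), marked(c), marked(d), marked(e), on(b), on(c), on(d), on(e), ready(c), ready(d)}

swap(e); swap(b)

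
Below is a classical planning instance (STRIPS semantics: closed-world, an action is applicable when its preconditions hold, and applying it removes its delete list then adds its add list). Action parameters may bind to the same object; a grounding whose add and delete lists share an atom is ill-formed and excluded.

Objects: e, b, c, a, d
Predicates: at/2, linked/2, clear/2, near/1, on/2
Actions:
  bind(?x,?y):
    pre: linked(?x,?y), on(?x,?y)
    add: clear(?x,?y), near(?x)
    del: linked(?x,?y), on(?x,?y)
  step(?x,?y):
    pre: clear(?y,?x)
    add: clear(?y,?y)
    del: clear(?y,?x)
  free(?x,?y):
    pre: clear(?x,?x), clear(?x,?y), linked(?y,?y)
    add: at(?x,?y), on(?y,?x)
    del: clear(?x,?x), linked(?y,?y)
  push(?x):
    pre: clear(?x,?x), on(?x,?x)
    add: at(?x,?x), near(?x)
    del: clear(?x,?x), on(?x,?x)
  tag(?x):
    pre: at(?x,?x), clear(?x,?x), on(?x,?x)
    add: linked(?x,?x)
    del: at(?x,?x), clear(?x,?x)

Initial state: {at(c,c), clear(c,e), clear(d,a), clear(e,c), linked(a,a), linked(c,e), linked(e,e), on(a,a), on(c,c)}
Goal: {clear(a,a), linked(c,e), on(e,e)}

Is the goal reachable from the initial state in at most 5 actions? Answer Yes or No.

Yes

1. bind(a,a)  →  {at(c,c), clear(a,a), clear(c,e), clear(d,a), clear(e,c), linked(c,e), linked(e,e), near(a), on(c,c)}
2. step(c,e)  →  {at(c,c), clear(a,a), clear(c,e), clear(d,a), clear(e,e), linked(c,e), linked(e,e), near(a), on(c,c)}
3. free(e,e)  →  {at(c,c), at(e,e), clear(a,a), clear(c,e), clear(d,a), linked(c,e), near(a), on(c,c), on(e,e)}
optimal plan length = 3; 3 ≤ 5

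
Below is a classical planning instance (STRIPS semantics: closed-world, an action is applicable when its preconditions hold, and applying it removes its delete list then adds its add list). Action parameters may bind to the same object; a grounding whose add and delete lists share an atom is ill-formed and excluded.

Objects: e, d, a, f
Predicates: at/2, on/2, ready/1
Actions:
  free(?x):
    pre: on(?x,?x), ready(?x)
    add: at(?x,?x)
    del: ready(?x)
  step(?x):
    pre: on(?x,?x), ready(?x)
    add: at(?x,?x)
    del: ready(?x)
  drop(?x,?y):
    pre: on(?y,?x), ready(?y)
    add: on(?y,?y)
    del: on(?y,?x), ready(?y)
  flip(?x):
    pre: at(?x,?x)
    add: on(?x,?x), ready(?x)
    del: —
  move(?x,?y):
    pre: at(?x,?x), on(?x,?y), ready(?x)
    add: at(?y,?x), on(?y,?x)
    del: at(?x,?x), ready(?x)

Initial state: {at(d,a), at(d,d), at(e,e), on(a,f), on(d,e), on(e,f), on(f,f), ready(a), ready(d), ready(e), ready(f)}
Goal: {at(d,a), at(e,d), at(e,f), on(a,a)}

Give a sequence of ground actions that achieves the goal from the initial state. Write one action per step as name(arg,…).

free(f); drop(f,a); flip(f); move(e,f); move(d,e); move(f,e)

1. free(f)  →  {at(d,a), at(d,d), at(e,e), at(f,f), on(a,f), on(d,e), on(e,f), on(f,f), ready(a), ready(d), ready(e)}
2. drop(f,a)  →  {at(d,a), at(d,d), at(e,e), at(f,f), on(a,a), on(d,e), on(e,f), on(f,f), ready(d), ready(e)}
3. flip(f)  →  {at(d,a), at(d,d), at(e,e), at(f,f), on(a,a), on(d,e), on(e,f), on(f,f), ready(d), ready(e), ready(f)}
4. move(e,f)  →  {at(d,a), at(d,d), at(f,e), at(f,f), on(a,a), on(d,e), on(e,f), on(f,e), on(f,f), ready(d), ready(f)}
5. move(d,e)  →  {at(d,a), at(e,d), at(f,e), at(f,f), on(a,a), on(d,e), on(e,d), on(e,f), on(f,e), on(f,f), ready(f)}
6. move(f,e)  →  {at(d,a), at(e,d), at(e,f), at(f,e), on(a,a), on(d,e), on(e,d), on(e,f), on(f,e), on(f,f)}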